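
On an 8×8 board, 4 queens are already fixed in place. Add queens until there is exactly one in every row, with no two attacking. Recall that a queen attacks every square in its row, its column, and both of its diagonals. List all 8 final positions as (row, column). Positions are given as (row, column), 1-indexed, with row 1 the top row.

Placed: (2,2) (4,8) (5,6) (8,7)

Row 1: attacked by (2,2)→{1,2,3}; (4,8)→{5,8}; (5,6)→{2,6}; (8,7)→{7}. Safe: 4. Place at column 4.
Row 3: attacked by (1,4)→{2,4,6}; (2,2)→{1,2,3}; (4,8)→{7,8}; (5,6)→{4,6,8}; (8,7)→{2,7}. Safe: 5. Place at column 5.
Row 6: attacked by (1,4)→{4}; (2,2)→{2,6}; (3,5)→{2,5,8}; (4,8)→{6,8}; (5,6)→{5,6,7}; (8,7)→{5,7}. Safe: 1, 3. Place at column 1.
Row 7: attacked by (1,4)→{4}; (2,2)→{2,7}; (3,5)→{1,5}; (4,8)→{5,8}; (5,6)→{4,6,8}; (6,1)→{1,2}; (8,7)→{6,7,8}. Safe: 3. Place at column 3.
Columns [4, 2, 5, 8, 6, 1, 3, 7], r−c [-3, 0, -2, -4, -1, 5, 4, 1], r+c [5, 4, 8, 12, 11, 7, 10, 15] are all distinct, so no two queens attack.

(1,4) (2,2) (3,5) (4,8) (5,6) (6,1) (7,3) (8,7)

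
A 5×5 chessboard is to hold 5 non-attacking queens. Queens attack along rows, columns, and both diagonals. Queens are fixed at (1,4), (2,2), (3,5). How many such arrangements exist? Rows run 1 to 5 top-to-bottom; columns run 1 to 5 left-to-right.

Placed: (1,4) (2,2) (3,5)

1

Branch on row 4: col 3 → 1.
Sum: 1 = 1.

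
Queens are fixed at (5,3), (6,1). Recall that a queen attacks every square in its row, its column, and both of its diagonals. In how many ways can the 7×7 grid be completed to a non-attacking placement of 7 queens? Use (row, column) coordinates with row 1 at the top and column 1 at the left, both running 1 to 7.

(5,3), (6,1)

Branch on row 1: col 2 → 0; col 4 → 1; col 5 → 1.
Sum: 0 + 1 + 1 = 2.

2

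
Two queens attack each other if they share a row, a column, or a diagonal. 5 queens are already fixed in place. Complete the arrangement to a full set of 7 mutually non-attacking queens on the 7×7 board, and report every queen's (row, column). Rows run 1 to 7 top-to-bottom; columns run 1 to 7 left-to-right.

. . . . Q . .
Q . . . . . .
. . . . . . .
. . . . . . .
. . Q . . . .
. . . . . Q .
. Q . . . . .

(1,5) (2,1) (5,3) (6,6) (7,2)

Row 3: attacked by (1,5)→{3,5,7}; (2,1)→{1,2}; (5,3)→{1,3,5}; (6,6)→{3,6}; (7,2)→{2,6}. Safe: 4. Place at column 4.
Row 4: attacked by (1,5)→{2,5}; (2,1)→{1,3}; (3,4)→{3,4,5}; (5,3)→{2,3,4}; (6,6)→{4,6}; (7,2)→{2,5}. Safe: 7. Place at column 7.
Columns [5, 1, 4, 7, 3, 6, 2], r−c [-4, 1, -1, -3, 2, 0, 5], r+c [6, 3, 7, 11, 8, 12, 9] are all distinct, so no two queens attack.

(1,5) (2,1) (3,4) (4,7) (5,3) (6,6) (7,2)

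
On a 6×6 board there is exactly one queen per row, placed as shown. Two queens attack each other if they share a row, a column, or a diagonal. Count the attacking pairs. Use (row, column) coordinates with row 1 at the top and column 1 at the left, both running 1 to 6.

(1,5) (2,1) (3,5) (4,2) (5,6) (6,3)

Same column: (1,5)–(3,5) (column 5).
Same diagonal: (1,5)–(4,2) (|1−4| = |5−2| = 3).
Total attacking pairs: 2.

2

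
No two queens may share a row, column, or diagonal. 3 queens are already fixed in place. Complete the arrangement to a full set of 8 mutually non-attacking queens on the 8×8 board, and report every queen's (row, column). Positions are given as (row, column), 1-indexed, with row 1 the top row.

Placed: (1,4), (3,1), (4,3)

(1,4) (2,8) (3,1) (4,3) (5,6) (6,2) (7,7) (8,5)

Row 2: attacked by (1,4)→{3,4,5}; (3,1)→{1,2}; (4,3)→{1,3,5}. Safe: 6, 7, 8. Place at column 8.
Row 5: attacked by (1,4)→{4,8}; (2,8)→{5,8}; (3,1)→{1,3}; (4,3)→{2,3,4}. Safe: 6, 7. Place at column 6.
Row 6: attacked by (1,4)→{4}; (2,8)→{4,8}; (3,1)→{1,4}; (4,3)→{1,3,5}; (5,6)→{5,6,7}. Safe: 2. Place at column 2.
Row 7: attacked by (1,4)→{4}; (2,8)→{3,8}; (3,1)→{1,5}; (4,3)→{3,6}; (5,6)→{4,6,8}; (6,2)→{1,2,3}. Safe: 7. Place at column 7.
Row 8: attacked by (1,4)→{4}; (2,8)→{2,8}; (3,1)→{1,6}; (4,3)→{3,7}; (5,6)→{3,6}; (6,2)→{2,4}; (7,7)→{6,7,8}. Safe: 5. Place at column 5.
Columns [4, 8, 1, 3, 6, 2, 7, 5], r−c [-3, -6, 2, 1, -1, 4, 0, 3], r+c [5, 10, 4, 7, 11, 8, 14, 13] are all distinct, so no two queens attack.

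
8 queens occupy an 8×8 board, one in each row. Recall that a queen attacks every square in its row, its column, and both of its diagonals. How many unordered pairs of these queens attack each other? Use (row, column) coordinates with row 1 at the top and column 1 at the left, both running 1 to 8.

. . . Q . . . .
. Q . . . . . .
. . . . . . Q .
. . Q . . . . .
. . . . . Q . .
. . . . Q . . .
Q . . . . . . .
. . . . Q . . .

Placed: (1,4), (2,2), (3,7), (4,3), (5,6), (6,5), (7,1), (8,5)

Same column: (6,5)–(8,5) (column 5).
Same diagonal: (4,3)–(6,5) (|4−6| = |3−5| = 2); (5,6)–(6,5) (|5−6| = |6−5| = 1).
Total attacking pairs: 3.

3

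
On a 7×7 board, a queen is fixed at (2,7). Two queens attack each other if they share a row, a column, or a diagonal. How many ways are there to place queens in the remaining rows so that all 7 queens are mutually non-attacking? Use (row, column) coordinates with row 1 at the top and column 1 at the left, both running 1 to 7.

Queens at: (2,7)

Branch on row 1: col 1 → 0; col 2 → 1; col 3 → 2; col 4 → 2; col 5 → 2.
Sum: 0 + 1 + 2 + 2 + 2 = 7.

7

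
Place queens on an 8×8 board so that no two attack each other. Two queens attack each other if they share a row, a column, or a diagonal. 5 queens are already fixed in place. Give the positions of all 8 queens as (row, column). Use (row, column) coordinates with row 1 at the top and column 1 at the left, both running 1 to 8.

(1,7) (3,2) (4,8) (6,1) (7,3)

(1,7) (2,4) (3,2) (4,8) (5,6) (6,1) (7,3) (8,5)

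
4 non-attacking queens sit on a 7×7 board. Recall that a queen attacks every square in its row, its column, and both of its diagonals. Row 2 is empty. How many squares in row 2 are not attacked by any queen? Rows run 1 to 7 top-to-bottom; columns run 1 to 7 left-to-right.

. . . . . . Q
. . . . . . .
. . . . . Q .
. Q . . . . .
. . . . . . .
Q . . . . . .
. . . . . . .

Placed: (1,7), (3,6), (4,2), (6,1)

(1,7) attacks row 2 at column 7 and diagonals 6.
(3,6) attacks row 2 at column 6 and diagonals 5, 7.
(4,2) attacks row 2 at column 2 and diagonals 4.
(6,1) attacks row 2 at column 1 and diagonals 5.
Attacked columns: {1, 2, 4, 5, 6, 7}. Safe: {3}.

1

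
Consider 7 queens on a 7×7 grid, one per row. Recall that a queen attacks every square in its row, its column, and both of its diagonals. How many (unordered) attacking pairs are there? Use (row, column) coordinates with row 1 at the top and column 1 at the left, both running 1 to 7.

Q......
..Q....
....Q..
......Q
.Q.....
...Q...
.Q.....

Same column: (5,2)–(7,2) (column 2).
Total attacking pairs: 1.

1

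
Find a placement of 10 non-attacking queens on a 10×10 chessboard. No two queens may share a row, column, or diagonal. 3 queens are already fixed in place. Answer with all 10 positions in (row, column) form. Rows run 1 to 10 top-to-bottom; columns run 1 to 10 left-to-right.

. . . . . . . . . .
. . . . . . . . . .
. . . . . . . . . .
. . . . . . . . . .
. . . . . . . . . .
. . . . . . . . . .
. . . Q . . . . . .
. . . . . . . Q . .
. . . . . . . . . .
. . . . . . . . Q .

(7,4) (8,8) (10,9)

(1,5) (2,3) (3,6) (4,10) (5,7) (6,2) (7,4) (8,8) (9,1) (10,9)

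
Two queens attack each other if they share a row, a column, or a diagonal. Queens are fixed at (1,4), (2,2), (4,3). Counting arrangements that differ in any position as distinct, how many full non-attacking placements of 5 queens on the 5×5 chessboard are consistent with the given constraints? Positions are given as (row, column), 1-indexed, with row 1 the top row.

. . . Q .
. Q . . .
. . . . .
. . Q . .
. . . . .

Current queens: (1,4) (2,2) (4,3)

Branch on row 3: col 5 → 1.
Sum: 1 = 1.

1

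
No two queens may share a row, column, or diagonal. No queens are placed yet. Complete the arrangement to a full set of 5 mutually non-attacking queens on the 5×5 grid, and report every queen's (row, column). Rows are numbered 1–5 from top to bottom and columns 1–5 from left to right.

Row 1: Safe: 1, 2, 3, 4, 5. Place at column 1.
Row 2: attacked by (1,1)→{1,2}. Safe: 3, 4, 5. Place at column 4.
Row 3: attacked by (1,1)→{1,3}; (2,4)→{3,4,5}. Safe: 2. Place at column 2.
Row 4: attacked by (1,1)→{1,4}; (2,4)→{2,4}; (3,2)→{1,2,3}. Safe: 5. Place at column 5.
Row 5: attacked by (1,1)→{1,5}; (2,4)→{1,4}; (3,2)→{2,4}; (4,5)→{4,5}. Safe: 3. Place at column 3.
Columns [1, 4, 2, 5, 3], r−c [0, -2, 1, -1, 2], r+c [2, 6, 5, 9, 8] are all distinct, so no two queens attack.

(1,1) (2,4) (3,2) (4,5) (5,3)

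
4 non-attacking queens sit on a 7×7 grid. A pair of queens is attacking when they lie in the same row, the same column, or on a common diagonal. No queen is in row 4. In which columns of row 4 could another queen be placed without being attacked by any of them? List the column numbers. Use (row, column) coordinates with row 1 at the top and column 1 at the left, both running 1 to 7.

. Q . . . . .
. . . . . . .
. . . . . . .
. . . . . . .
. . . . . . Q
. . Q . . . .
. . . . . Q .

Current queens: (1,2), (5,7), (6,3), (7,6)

(1,2) attacks row 4 at column 2 and diagonals 5.
(5,7) attacks row 4 at column 7 and diagonals 6.
(6,3) attacks row 4 at column 3 and diagonals 1, 5.
(7,6) attacks row 4 at column 6 and diagonals 3.
Attacked columns: {1, 2, 3, 5, 6, 7}. Safe: {4}.

columns 4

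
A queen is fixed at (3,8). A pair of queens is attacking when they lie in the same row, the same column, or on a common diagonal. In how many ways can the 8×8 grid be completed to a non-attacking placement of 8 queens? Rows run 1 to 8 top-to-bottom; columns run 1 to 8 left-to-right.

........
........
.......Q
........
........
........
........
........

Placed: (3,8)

16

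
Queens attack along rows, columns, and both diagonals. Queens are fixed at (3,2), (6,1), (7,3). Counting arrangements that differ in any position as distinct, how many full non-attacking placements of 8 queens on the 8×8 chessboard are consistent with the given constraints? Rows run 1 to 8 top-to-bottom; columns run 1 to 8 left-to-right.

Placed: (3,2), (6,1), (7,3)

Branch on row 1: col 5 → 1; col 7 → 2; col 8 → 0.
Sum: 1 + 2 + 0 = 3.

3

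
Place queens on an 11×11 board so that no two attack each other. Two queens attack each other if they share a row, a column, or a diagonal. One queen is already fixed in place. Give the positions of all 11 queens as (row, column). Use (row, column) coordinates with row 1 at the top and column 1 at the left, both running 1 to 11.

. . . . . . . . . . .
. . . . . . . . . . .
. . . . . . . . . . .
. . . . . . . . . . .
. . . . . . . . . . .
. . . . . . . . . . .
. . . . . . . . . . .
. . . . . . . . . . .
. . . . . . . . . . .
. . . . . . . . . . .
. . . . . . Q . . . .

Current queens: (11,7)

(1,8) (2,11) (3,1) (4,3) (5,9) (6,6) (7,4) (8,2) (9,10) (10,5) (11,7)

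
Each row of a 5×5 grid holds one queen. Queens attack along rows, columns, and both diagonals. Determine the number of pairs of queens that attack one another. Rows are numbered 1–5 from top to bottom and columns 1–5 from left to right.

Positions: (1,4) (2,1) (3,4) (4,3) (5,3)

4

Same column: (1,4)–(3,4) (column 4); (4,3)–(5,3) (column 3).
Same diagonal: (2,1)–(4,3) (|2−4| = |1−3| = 2); (3,4)–(4,3) (|3−4| = |4−3| = 1).
Total attacking pairs: 4.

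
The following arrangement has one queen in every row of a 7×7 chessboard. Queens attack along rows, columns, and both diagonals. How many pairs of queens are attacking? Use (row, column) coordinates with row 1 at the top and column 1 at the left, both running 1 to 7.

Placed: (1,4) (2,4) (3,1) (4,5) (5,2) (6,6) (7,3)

Same column: (1,4)–(2,4) (column 4).
Total attacking pairs: 1.

1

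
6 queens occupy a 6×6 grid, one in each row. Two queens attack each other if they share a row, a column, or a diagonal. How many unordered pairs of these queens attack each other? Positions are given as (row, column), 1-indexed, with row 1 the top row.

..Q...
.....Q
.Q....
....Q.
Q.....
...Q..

0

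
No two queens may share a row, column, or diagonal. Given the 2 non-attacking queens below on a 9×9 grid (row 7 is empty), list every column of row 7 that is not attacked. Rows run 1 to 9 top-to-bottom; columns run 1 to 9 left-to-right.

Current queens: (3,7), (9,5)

columns 1, 2, 4, 6, 8, 9

(3,7) attacks row 7 at column 7 and diagonals 3.
(9,5) attacks row 7 at column 5 and diagonals 3, 7.
Attacked columns: {3, 5, 7}. Safe: {1, 2, 4, 6, 8, 9}.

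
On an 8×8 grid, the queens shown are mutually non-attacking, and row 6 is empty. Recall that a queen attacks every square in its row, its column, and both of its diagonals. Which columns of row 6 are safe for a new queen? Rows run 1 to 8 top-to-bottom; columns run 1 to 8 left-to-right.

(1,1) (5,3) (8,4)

(1,1) attacks row 6 at column 1 and diagonals 6.
(5,3) attacks row 6 at column 3 and diagonals 2, 4.
(8,4) attacks row 6 at column 4 and diagonals 2, 6.
Attacked columns: {1, 2, 3, 4, 6}. Safe: {5, 7, 8}.

columns 5, 7, 8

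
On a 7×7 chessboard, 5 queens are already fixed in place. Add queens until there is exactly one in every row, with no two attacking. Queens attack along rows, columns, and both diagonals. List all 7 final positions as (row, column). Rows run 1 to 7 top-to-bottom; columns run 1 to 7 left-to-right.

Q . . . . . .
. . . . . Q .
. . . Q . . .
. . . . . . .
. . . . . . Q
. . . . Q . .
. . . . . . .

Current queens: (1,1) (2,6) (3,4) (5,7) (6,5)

Row 4: attacked by (1,1)→{1,4}; (2,6)→{4,6}; (3,4)→{3,4,5}; (5,7)→{6,7}; (6,5)→{3,5,7}. Safe: 2. Place at column 2.
Row 7: attacked by (1,1)→{1,7}; (2,6)→{1,6}; (3,4)→{4}; (4,2)→{2,5}; (5,7)→{5,7}; (6,5)→{4,5,6}. Safe: 3. Place at column 3.
Columns [1, 6, 4, 2, 7, 5, 3], r−c [0, -4, -1, 2, -2, 1, 4], r+c [2, 8, 7, 6, 12, 11, 10] are all distinct, so no two queens attack.

(1,1) (2,6) (3,4) (4,2) (5,7) (6,5) (7,3)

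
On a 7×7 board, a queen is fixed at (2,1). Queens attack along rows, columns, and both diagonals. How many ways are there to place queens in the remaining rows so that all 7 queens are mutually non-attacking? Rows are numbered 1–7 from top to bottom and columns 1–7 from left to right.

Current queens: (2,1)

7

Branch on row 1: col 3 → 2; col 4 → 2; col 5 → 2; col 6 → 1; col 7 → 0.
Sum: 2 + 2 + 2 + 1 + 0 = 7.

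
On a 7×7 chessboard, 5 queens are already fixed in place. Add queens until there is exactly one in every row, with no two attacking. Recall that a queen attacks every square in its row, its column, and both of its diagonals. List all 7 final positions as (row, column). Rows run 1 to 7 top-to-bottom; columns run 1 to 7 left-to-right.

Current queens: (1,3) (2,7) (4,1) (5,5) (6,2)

(1,3) (2,7) (3,4) (4,1) (5,5) (6,2) (7,6)

Row 3: attacked by (1,3)→{1,3,5}; (2,7)→{6,7}; (4,1)→{1,2}; (5,5)→{3,5,7}; (6,2)→{2,5}. Safe: 4. Place at column 4.
Row 7: attacked by (1,3)→{3}; (2,7)→{2,7}; (3,4)→{4}; (4,1)→{1,4}; (5,5)→{3,5,7}; (6,2)→{1,2,3}. Safe: 6. Place at column 6.
Columns [3, 7, 4, 1, 5, 2, 6], r−c [-2, -5, -1, 3, 0, 4, 1], r+c [4, 9, 7, 5, 10, 8, 13] are all distinct, so no two queens attack.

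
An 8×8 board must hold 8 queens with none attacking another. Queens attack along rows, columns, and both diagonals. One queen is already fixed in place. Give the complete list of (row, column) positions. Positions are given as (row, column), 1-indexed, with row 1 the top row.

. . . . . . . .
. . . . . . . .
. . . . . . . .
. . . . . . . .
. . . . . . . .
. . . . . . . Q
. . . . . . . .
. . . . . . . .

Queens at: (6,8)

(1,5) (2,7) (3,4) (4,1) (5,3) (6,8) (7,6) (8,2)

Row 1: attacked by (6,8)→{3,8}. Safe: 1, 2, 4, 5, 6, 7. Place at column 5.
Row 2: attacked by (1,5)→{4,5,6}; (6,8)→{4,8}. Safe: 1, 2, 3, 7. Place at column 7.
Row 3: attacked by (1,5)→{3,5,7}; (2,7)→{6,7,8}; (6,8)→{5,8}. Safe: 1, 2, 4. Place at column 4.
Row 4: attacked by (1,5)→{2,5,8}; (2,7)→{5,7}; (3,4)→{3,4,5}; (6,8)→{6,8}. Safe: 1. Place at column 1.
Row 5: attacked by (1,5)→{1,5}; (2,7)→{4,7}; (3,4)→{2,4,6}; (4,1)→{1,2}; (6,8)→{7,8}. Safe: 3. Place at column 3.
Row 7: attacked by (1,5)→{5}; (2,7)→{2,7}; (3,4)→{4,8}; (4,1)→{1,4}; (5,3)→{1,3,5}; (6,8)→{7,8}. Safe: 6. Place at column 6.
Row 8: attacked by (1,5)→{5}; (2,7)→{1,7}; (3,4)→{4}; (4,1)→{1,5}; (5,3)→{3,6}; (6,8)→{6,8}; (7,6)→{5,6,7}. Safe: 2. Place at column 2.
Columns [5, 7, 4, 1, 3, 8, 6, 2], r−c [-4, -5, -1, 3, 2, -2, 1, 6], r+c [6, 9, 7, 5, 8, 14, 13, 10] are all distinct, so no two queens attack.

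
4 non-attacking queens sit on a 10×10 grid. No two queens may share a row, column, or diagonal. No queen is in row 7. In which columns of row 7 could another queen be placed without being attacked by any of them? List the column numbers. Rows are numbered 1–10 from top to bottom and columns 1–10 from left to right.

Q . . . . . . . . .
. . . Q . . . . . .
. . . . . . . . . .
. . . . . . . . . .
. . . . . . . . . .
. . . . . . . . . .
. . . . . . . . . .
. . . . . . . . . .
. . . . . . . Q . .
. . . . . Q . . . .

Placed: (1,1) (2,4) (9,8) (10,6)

(1,1) attacks row 7 at column 1 and diagonals 7.
(2,4) attacks row 7 at column 4 and diagonals 9.
(9,8) attacks row 7 at column 8 and diagonals 6, 10.
(10,6) attacks row 7 at column 6 and diagonals 3, 9.
Attacked columns: {1, 3, 4, 6, 7, 8, 9, 10}. Safe: {2, 5}.

columns 2, 5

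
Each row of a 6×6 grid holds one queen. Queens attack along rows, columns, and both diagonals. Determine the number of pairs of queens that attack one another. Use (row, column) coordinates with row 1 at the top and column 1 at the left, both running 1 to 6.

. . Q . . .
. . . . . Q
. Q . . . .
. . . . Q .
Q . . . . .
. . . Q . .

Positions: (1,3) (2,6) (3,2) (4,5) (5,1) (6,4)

All columns are distinct and no two queens satisfy |Δrow| = |Δcol|, so no pair attacks.

0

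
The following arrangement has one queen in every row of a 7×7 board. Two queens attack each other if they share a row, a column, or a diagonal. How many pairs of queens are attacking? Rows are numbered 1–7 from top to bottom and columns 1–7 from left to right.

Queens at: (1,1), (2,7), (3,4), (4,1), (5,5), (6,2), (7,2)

Same column: (1,1)–(4,1) (column 1); (6,2)–(7,2) (column 2).
Same diagonal: (1,1)–(5,5) (|1−5| = |1−5| = 4); (2,7)–(7,2) (|2−7| = |7−2| = 5).
Total attacking pairs: 4.

4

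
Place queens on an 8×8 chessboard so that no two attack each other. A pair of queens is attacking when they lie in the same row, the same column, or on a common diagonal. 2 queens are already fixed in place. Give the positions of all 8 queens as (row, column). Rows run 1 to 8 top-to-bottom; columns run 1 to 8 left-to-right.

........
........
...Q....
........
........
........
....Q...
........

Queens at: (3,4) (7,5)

Row 1: attacked by (3,4)→{2,4,6}; (7,5)→{5}. Safe: 1, 3, 7, 8. Place at column 1.
Row 2: attacked by (1,1)→{1,2}; (3,4)→{3,4,5}; (7,5)→{5}. Safe: 6, 7, 8. Place at column 7.
Row 4: attacked by (1,1)→{1,4}; (2,7)→{5,7}; (3,4)→{3,4,5}; (7,5)→{2,5,8}. Safe: 6. Place at column 6.
Row 5: attacked by (1,1)→{1,5}; (2,7)→{4,7}; (3,4)→{2,4,6}; (4,6)→{5,6,7}; (7,5)→{3,5,7}. Safe: 8. Place at column 8.
Row 6: attacked by (1,1)→{1,6}; (2,7)→{3,7}; (3,4)→{1,4,7}; (4,6)→{4,6,8}; (5,8)→{7,8}; (7,5)→{4,5,6}. Safe: 2. Place at column 2.
Row 8: attacked by (1,1)→{1,8}; (2,7)→{1,7}; (3,4)→{4}; (4,6)→{2,6}; (5,8)→{5,8}; (6,2)→{2,4}; (7,5)→{4,5,6}. Safe: 3. Place at column 3.
Columns [1, 7, 4, 6, 8, 2, 5, 3], r−c [0, -5, -1, -2, -3, 4, 2, 5], r+c [2, 9, 7, 10, 13, 8, 12, 11] are all distinct, so no two queens attack.

(1,1) (2,7) (3,4) (4,6) (5,8) (6,2) (7,5) (8,3)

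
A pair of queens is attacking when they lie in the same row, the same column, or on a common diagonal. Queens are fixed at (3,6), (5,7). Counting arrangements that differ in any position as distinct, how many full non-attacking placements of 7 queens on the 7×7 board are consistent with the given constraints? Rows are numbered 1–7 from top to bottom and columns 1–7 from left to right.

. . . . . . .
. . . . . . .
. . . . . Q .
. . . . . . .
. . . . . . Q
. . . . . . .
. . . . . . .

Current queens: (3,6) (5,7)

Branch on row 1: col 1 → 0; col 2 → 0; col 5 → 1.
Sum: 0 + 0 + 1 = 1.

1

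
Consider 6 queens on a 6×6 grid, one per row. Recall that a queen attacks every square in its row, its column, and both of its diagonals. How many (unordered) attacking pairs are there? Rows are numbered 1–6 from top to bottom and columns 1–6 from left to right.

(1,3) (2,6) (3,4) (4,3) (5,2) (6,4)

5

Same column: (1,3)–(4,3) (column 3); (3,4)–(6,4) (column 4).
Same diagonal: (3,4)–(4,3) (|3−4| = |4−3| = 1); (3,4)–(5,2) (|3−5| = |4−2| = 2); (4,3)–(5,2) (|4−5| = |3−2| = 1).
Total attacking pairs: 5.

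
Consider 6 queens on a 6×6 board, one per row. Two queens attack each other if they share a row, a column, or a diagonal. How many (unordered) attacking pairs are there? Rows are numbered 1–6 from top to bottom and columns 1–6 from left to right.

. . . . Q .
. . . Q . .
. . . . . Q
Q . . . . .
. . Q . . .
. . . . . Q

2

Same column: (3,6)–(6,6) (column 6).
Same diagonal: (1,5)–(2,4) (|1−2| = |5−4| = 1).
Total attacking pairs: 2.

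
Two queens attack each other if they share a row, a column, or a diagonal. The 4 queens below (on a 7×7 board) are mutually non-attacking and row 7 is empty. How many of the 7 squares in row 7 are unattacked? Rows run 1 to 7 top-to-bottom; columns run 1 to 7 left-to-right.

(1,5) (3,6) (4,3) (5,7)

2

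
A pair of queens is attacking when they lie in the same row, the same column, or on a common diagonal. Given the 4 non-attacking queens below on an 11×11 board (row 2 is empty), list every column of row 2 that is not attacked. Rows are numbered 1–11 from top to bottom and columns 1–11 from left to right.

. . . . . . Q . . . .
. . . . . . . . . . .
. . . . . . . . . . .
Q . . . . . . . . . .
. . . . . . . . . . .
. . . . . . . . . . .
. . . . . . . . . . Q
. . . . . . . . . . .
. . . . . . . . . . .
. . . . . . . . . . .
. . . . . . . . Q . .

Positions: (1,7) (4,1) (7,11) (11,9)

(1,7) attacks row 2 at column 7 and diagonals 6, 8.
(4,1) attacks row 2 at column 1 and diagonals 3.
(7,11) attacks row 2 at column 11 and diagonals 6.
(11,9) attacks row 2 at column 9.
Attacked columns: {1, 3, 6, 7, 8, 9, 11}. Safe: {2, 4, 5, 10}.

columns 2, 4, 5, 10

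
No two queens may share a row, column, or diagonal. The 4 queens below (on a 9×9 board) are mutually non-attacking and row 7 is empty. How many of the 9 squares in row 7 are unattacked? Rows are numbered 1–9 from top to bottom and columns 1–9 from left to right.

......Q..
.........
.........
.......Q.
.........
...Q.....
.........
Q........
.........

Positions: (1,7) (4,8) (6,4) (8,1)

2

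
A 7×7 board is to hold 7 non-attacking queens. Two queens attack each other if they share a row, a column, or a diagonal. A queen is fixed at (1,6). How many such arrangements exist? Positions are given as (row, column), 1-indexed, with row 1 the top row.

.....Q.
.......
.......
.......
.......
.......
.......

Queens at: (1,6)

7

Branch on row 2: col 1 → 1; col 2 → 1; col 3 → 3; col 4 → 2.
Sum: 1 + 1 + 3 + 2 = 7.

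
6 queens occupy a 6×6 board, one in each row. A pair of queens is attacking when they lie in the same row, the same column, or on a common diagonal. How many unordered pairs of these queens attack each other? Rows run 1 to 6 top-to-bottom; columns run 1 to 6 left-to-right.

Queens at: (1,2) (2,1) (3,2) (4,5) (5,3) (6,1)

Same column: (1,2)–(3,2) (column 2); (2,1)–(6,1) (column 1).
Same diagonal: (1,2)–(2,1) (|1−2| = |2−1| = 1); (1,2)–(4,5) (|1−4| = |2−5| = 3); (2,1)–(3,2) (|2−3| = |1−2| = 1).
Total attacking pairs: 5.

5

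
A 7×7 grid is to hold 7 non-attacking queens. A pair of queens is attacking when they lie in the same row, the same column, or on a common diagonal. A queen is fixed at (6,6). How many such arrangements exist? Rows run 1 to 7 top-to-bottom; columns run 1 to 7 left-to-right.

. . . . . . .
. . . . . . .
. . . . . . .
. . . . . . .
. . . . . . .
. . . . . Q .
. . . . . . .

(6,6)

4

Branch on row 1: col 2 → 1; col 3 → 1; col 4 → 0; col 5 → 1; col 7 → 1.
Sum: 1 + 1 + 0 + 1 + 1 = 4.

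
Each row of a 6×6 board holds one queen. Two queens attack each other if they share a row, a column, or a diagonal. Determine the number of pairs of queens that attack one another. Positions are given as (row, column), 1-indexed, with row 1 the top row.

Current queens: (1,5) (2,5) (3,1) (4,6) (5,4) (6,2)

Same column: (1,5)–(2,5) (column 5).
Total attacking pairs: 1.

1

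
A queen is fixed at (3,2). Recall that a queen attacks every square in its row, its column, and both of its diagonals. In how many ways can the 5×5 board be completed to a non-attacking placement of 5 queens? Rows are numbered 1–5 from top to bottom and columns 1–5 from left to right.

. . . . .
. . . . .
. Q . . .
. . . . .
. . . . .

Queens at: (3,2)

2

Branch on row 1: col 1 → 1; col 3 → 1; col 5 → 0.
Sum: 1 + 1 + 0 = 2.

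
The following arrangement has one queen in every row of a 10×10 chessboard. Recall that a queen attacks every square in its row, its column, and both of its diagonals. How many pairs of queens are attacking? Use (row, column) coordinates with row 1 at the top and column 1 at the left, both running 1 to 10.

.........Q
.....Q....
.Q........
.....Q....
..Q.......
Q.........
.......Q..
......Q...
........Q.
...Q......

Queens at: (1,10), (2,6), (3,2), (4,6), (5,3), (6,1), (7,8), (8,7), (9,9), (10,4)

Same column: (2,6)–(4,6) (column 6).
Same diagonal: (2,6)–(5,3) (|2−5| = |6−3| = 3); (3,2)–(8,7) (|3−8| = |2−7| = 5); (7,8)–(8,7) (|7−8| = |8−7| = 1).
Total attacking pairs: 4.

4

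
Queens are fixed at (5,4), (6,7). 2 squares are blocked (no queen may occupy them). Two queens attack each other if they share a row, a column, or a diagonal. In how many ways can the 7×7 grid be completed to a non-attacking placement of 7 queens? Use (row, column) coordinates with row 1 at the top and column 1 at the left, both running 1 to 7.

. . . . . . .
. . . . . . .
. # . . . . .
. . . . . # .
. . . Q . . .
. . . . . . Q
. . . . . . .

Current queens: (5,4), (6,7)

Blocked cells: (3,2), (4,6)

1

Branch on row 1: col 1 → 0; col 3 → 0; col 5 → 0; col 6 → 1.
Sum: 0 + 0 + 0 + 1 = 1.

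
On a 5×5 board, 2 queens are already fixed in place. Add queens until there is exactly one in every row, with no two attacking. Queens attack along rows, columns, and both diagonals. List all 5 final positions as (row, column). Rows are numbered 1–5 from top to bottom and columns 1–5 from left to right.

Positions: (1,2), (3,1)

(1,2) (2,4) (3,1) (4,3) (5,5)

Row 2: attacked by (1,2)→{1,2,3}; (3,1)→{1,2}. Safe: 4, 5. Place at column 4.
Row 4: attacked by (1,2)→{2,5}; (2,4)→{2,4}; (3,1)→{1,2}. Safe: 3. Place at column 3.
Row 5: attacked by (1,2)→{2}; (2,4)→{1,4}; (3,1)→{1,3}; (4,3)→{2,3,4}. Safe: 5. Place at column 5.
Columns [2, 4, 1, 3, 5], r−c [-1, -2, 2, 1, 0], r+c [3, 6, 4, 7, 10] are all distinct, so no two queens attack.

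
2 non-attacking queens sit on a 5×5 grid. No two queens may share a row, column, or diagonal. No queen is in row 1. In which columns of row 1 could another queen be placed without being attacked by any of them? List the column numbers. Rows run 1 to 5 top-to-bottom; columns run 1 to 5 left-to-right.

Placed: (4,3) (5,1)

(4,3) attacks row 1 at column 3.
(5,1) attacks row 1 at column 1 and diagonals 5.
Attacked columns: {1, 3, 5}. Safe: {2, 4}.

columns 2, 4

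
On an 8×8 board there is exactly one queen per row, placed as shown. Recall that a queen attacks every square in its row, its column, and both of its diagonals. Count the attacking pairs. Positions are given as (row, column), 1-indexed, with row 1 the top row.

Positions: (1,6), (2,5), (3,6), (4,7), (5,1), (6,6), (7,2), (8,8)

9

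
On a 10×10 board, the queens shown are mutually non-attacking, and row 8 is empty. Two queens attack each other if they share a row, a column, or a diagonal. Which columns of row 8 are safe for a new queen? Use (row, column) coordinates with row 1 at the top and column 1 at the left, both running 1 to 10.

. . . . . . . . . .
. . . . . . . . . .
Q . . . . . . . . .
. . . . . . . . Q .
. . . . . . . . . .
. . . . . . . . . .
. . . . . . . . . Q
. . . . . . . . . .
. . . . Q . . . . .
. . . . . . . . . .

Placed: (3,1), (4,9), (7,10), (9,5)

(3,1) attacks row 8 at column 1 and diagonals 6.
(4,9) attacks row 8 at column 9 and diagonals 5.
(7,10) attacks row 8 at column 10 and diagonals 9.
(9,5) attacks row 8 at column 5 and diagonals 4, 6.
Attacked columns: {1, 4, 5, 6, 9, 10}. Safe: {2, 3, 7, 8}.

columns 2, 3, 7, 8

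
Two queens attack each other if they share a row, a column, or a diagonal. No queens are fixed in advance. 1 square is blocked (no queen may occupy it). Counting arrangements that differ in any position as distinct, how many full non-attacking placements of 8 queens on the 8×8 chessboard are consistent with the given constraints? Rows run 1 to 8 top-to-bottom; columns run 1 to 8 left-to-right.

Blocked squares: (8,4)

74

Branch on row 1: col 1 → 3; col 2 → 5; col 3 → 13; col 4 → 18; col 5 → 15; col 6 → 12; col 7 → 5; col 8 → 3.
Sum: 3 + 5 + 13 + 18 + 15 + 12 + 5 + 3 = 74.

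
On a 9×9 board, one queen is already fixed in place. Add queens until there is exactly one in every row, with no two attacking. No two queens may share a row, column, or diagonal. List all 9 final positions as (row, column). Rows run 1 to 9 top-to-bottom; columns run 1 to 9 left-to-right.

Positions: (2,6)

Row 1: attacked by (2,6)→{5,6,7}. Safe: 1, 2, 3, 4, 8, 9. Place at column 2.
Row 3: attacked by (1,2)→{2,4}; (2,6)→{5,6,7}. Safe: 1, 3, 8, 9. Place at column 9.
Row 4: attacked by (1,2)→{2,5}; (2,6)→{4,6,8}; (3,9)→{8,9}. Safe: 1, 3, 7. Place at column 3.
Row 5: attacked by (1,2)→{2,6}; (2,6)→{3,6,9}; (3,9)→{7,9}; (4,3)→{2,3,4}. Safe: 1, 5, 8. Place at column 5.
Row 6: attacked by (1,2)→{2,7}; (2,6)→{2,6}; (3,9)→{6,9}; (4,3)→{1,3,5}; (5,5)→{4,5,6}. Safe: 8. Place at column 8.
Row 7: attacked by (1,2)→{2,8}; (2,6)→{1,6}; (3,9)→{5,9}; (4,3)→{3,6}; (5,5)→{3,5,7}; (6,8)→{7,8,9}. Safe: 4. Place at column 4.
Row 8: attacked by (1,2)→{2,9}; (2,6)→{6}; (3,9)→{4,9}; (4,3)→{3,7}; (5,5)→{2,5,8}; (6,8)→{6,8}; (7,4)→{3,4,5}. Safe: 1. Place at column 1.
Row 9: attacked by (1,2)→{2}; (2,6)→{6}; (3,9)→{3,9}; (4,3)→{3,8}; (5,5)→{1,5,9}; (6,8)→{5,8}; (7,4)→{2,4,6}; (8,1)→{1,2}. Safe: 7. Place at column 7.
Columns [2, 6, 9, 3, 5, 8, 4, 1, 7], r−c [-1, -4, -6, 1, 0, -2, 3, 7, 2], r+c [3, 8, 12, 7, 10, 14, 11, 9, 16] are all distinct, so no two queens attack.

(1,2) (2,6) (3,9) (4,3) (5,5) (6,8) (7,4) (8,1) (9,7)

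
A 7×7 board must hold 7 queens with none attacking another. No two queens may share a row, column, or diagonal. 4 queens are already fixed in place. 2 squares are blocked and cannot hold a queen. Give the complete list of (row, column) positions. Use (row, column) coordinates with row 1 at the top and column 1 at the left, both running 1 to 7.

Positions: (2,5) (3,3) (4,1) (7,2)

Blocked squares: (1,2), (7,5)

Row 1: attacked by (2,5)→{4,5,6}; (3,3)→{1,3,5}; (4,1)→{1,4}; (7,2)→{2}. Blocked: 2. Safe: 7. Place at column 7.
Row 5: attacked by (1,7)→{3,7}; (2,5)→{2,5}; (3,3)→{1,3,5}; (4,1)→{1,2}; (7,2)→{2,4}. Safe: 6. Place at column 6.
Row 6: attacked by (1,7)→{2,7}; (2,5)→{1,5}; (3,3)→{3,6}; (4,1)→{1,3}; (5,6)→{5,6,7}; (7,2)→{1,2,3}. Safe: 4. Place at column 4.
Columns [7, 5, 3, 1, 6, 4, 2], r−c [-6, -3, 0, 3, -1, 2, 5], r+c [8, 7, 6, 5, 11, 10, 9] are all distinct, so no two queens attack.

(1,7) (2,5) (3,3) (4,1) (5,6) (6,4) (7,2)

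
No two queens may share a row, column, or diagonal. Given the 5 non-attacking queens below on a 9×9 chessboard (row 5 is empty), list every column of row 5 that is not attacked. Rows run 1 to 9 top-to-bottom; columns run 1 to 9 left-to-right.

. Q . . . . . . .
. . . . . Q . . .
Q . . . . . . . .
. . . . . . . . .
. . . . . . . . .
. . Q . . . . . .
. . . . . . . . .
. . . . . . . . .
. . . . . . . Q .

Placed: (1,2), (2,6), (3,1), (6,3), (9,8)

columns 5, 7

(1,2) attacks row 5 at column 2 and diagonals 6.
(2,6) attacks row 5 at column 6 and diagonals 3, 9.
(3,1) attacks row 5 at column 1 and diagonals 3.
(6,3) attacks row 5 at column 3 and diagonals 2, 4.
(9,8) attacks row 5 at column 8 and diagonals 4.
Attacked columns: {1, 2, 3, 4, 6, 8, 9}. Safe: {5, 7}.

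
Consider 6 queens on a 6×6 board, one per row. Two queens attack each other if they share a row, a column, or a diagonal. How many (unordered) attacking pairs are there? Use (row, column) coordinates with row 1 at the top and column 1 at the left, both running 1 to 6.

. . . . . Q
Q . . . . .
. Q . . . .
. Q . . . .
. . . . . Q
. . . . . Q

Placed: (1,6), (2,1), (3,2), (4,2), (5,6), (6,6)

Same column: (1,6)–(5,6) (column 6); (1,6)–(6,6) (column 6); (3,2)–(4,2) (column 2); (5,6)–(6,6) (column 6).
Same diagonal: (2,1)–(3,2) (|2−3| = |1−2| = 1).
Total attacking pairs: 5.

5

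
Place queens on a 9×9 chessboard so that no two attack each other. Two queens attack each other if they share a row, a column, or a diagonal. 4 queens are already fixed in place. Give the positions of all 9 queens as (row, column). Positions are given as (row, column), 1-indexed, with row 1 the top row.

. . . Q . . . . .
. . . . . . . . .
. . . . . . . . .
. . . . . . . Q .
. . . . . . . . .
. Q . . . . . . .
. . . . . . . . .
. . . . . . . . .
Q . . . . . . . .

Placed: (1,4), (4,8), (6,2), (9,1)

(1,4) (2,7) (3,3) (4,8) (5,6) (6,2) (7,9) (8,5) (9,1)

Row 2: attacked by (1,4)→{3,4,5}; (4,8)→{6,8}; (6,2)→{2,6}; (9,1)→{1,8}. Safe: 7, 9. Place at column 7.
Row 3: attacked by (1,4)→{2,4,6}; (2,7)→{6,7,8}; (4,8)→{7,8,9}; (6,2)→{2,5}; (9,1)→{1,7}. Safe: 3. Place at column 3.
Row 5: attacked by (1,4)→{4,8}; (2,7)→{4,7}; (3,3)→{1,3,5}; (4,8)→{7,8,9}; (6,2)→{1,2,3}; (9,1)→{1,5}. Safe: 6. Place at column 6.
Row 7: attacked by (1,4)→{4}; (2,7)→{2,7}; (3,3)→{3,7}; (4,8)→{5,8}; (5,6)→{4,6,8}; (6,2)→{1,2,3}; (9,1)→{1,3}. Safe: 9. Place at column 9.
Row 8: attacked by (1,4)→{4}; (2,7)→{1,7}; (3,3)→{3,8}; (4,8)→{4,8}; (5,6)→{3,6,9}; (6,2)→{2,4}; (7,9)→{8,9}; (9,1)→{1,2}. Safe: 5. Place at column 5.
Columns [4, 7, 3, 8, 6, 2, 9, 5, 1], r−c [-3, -5, 0, -4, -1, 4, -2, 3, 8], r+c [5, 9, 6, 12, 11, 8, 16, 13, 10] are all distinct, so no two queens attack.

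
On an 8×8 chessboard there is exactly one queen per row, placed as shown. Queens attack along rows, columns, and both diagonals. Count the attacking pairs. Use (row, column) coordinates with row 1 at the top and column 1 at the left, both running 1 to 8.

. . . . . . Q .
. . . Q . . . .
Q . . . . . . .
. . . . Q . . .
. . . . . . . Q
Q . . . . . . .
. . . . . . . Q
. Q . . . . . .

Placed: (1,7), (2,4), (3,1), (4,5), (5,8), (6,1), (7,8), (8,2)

Same column: (3,1)–(6,1) (column 1); (5,8)–(7,8) (column 8).
Same diagonal: (4,5)–(7,8) (|4−7| = |5−8| = 3).
Total attacking pairs: 3.

3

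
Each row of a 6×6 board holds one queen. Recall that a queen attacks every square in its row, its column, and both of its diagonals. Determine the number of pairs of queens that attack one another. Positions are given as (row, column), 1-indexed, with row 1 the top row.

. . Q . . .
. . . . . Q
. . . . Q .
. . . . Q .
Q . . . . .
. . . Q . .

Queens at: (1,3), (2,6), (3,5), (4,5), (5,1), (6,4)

3

Same column: (3,5)–(4,5) (column 5).
Same diagonal: (1,3)–(3,5) (|1−3| = |3−5| = 2); (2,6)–(3,5) (|2−3| = |6−5| = 1).
Total attacking pairs: 3.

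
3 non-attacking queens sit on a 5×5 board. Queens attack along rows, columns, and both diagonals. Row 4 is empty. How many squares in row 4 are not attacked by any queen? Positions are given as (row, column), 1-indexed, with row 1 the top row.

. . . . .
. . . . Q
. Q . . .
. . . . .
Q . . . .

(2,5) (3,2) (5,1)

1

(2,5) attacks row 4 at column 5 and diagonals 3.
(3,2) attacks row 4 at column 2 and diagonals 1, 3.
(5,1) attacks row 4 at column 1 and diagonals 2.
Attacked columns: {1, 2, 3, 5}. Safe: {4}.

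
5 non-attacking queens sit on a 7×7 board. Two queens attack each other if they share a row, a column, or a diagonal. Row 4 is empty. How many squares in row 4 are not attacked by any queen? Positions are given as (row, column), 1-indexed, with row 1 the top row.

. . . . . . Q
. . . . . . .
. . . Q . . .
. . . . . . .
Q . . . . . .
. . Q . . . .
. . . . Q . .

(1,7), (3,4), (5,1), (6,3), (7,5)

1

(1,7) attacks row 4 at column 7 and diagonals 4.
(3,4) attacks row 4 at column 4 and diagonals 3, 5.
(5,1) attacks row 4 at column 1 and diagonals 2.
(6,3) attacks row 4 at column 3 and diagonals 1, 5.
(7,5) attacks row 4 at column 5 and diagonals 2.
Attacked columns: {1, 2, 3, 4, 5, 7}. Safe: {6}.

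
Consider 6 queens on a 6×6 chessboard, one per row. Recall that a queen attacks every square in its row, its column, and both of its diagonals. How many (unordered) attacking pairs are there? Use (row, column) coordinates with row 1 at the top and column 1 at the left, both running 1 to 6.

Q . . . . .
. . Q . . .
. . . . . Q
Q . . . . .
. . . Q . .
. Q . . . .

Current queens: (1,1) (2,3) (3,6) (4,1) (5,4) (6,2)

3

Same column: (1,1)–(4,1) (column 1).
Same diagonal: (2,3)–(4,1) (|2−4| = |3−1| = 2); (3,6)–(5,4) (|3−5| = |6−4| = 2).
Total attacking pairs: 3.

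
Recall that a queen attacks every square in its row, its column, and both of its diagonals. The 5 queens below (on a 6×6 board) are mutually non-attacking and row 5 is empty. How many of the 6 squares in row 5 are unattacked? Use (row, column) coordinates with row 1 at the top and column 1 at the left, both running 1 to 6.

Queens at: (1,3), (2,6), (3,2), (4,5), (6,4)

(1,3) attacks row 5 at column 3.
(2,6) attacks row 5 at column 6 and diagonals 3.
(3,2) attacks row 5 at column 2 and diagonals 4.
(4,5) attacks row 5 at column 5 and diagonals 4, 6.
(6,4) attacks row 5 at column 4 and diagonals 3, 5.
Attacked columns: {2, 3, 4, 5, 6}. Safe: {1}.

1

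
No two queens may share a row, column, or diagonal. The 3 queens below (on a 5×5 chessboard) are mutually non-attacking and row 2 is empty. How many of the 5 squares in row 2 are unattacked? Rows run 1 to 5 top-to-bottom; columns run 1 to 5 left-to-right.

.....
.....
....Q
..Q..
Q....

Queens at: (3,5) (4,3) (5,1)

(3,5) attacks row 2 at column 5 and diagonals 4.
(4,3) attacks row 2 at column 3 and diagonals 1, 5.
(5,1) attacks row 2 at column 1 and diagonals 4.
Attacked columns: {1, 3, 4, 5}. Safe: {2}.

1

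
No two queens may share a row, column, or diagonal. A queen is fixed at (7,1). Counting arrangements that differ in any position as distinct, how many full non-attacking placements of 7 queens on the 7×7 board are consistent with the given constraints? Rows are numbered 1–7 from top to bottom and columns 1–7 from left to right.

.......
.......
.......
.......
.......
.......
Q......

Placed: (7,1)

4

Branch on row 1: col 2 → 0; col 3 → 1; col 4 → 1; col 5 → 1; col 6 → 1.
Sum: 0 + 1 + 1 + 1 + 1 = 4.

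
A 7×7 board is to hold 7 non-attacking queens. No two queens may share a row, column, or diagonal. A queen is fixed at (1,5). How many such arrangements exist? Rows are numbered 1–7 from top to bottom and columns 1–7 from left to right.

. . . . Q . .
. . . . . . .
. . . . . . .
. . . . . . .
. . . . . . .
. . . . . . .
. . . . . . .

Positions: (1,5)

Branch on row 2: col 1 → 2; col 2 → 1; col 3 → 1; col 7 → 2.
Sum: 2 + 1 + 1 + 2 = 6.

6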